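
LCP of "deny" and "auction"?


Word 1: "deny"
Word 2: "auction"
Comparing from start:
  Pos 0: 'd' != 'a' (stop)
LCP = "" (length 0)


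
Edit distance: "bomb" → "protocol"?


Word 1: "bomb" (length 4)
Word 2: "protocol" (length 8)
One optimal edit sequence (insert/delete/substitute each cost 1):
  1. insert 'p'  (+1)
  2. insert 'r'  (+1)
  3. insert 'o'  (+1)
  4. substitute 'b' -> 't'  (+1)
  5. keep 'o'
  6. insert 'c'  (+1)
  7. substitute 'm' -> 'o'  (+1)
  8. substitute 'b' -> 'l'  (+1)
Total edit operations: 7
Edit distance = 7


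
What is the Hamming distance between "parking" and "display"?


Comparing character by character (same length = 7):
  Pos 0: 'p' vs 'd' !=
  Pos 1: 'a' vs 'i' !=
  Pos 2: 'r' vs 's' !=
  Pos 3: 'k' vs 'p' !=
  Pos 4: 'i' vs 'l' !=
  Pos 5: 'n' vs 'a' !=
  Pos 6: 'g' vs 'y' !=
Hamming distance = 7


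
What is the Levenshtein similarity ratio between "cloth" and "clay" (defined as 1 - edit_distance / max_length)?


Word 1: "cloth" (length 5)
Word 2: "clay" (length 4)
One optimal edit sequence:
  1. keep 'c'
  2. keep 'l'
  3. delete 'o'  (+1)
  4. substitute 't' -> 'a'  (+1)
  5. substitute 'h' -> 'y'  (+1)
Edit distance = 3
Max length = max(5, 4) = 5
Similarity = 1 - 3/5
= 0.4000


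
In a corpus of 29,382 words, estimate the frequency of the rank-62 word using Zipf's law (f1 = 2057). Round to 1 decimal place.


Zipf's law: f(r) = f(1) / r
f(1) = 2057
f(62) = 2057 / 62
= 33.2 occurrences


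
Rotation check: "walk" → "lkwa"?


Word: "walk", Candidate: "lkwa"
Method: check if candidate is substring of word+word
"walkwalk" contains "lkwa"? Yes
Is rotation = Yes


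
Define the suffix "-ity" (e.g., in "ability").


Suffix: -ity
Example: ability (able + -ity, with a spelling change)
Meaning = quality of


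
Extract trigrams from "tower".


Word: "tower" (length 5)
Number of trigrams = 5 - 3 + 1 = 3
  Position 0: "tow"
  Position 1: "owe"
  Position 2: "wer"
Trigrams = "tow", "owe", "wer"


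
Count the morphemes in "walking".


Word: "walking"
Morphemes: walk | -ing
Each morpheme carries meaning
= 2 morphemes


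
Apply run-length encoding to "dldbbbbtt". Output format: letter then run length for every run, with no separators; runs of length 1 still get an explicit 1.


String: "dldbbbbtt"
Scanning for consecutive runs:
  'd' x 1
  'l' x 1
  'd' x 1
  'b' x 4
  't' x 2
RLE = "d1l1d1b4t2"


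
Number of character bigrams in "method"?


Word: "method" (length 6)
Number of 2-grams = length - 2 + 1 = 6 - 2 + 1
= 5


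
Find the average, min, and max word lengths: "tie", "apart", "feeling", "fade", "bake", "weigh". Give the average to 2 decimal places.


Lengths: "tie"=3, "apart"=5, "feeling"=7, "fade"=4, "bake"=4, "weigh"=5
Sum = 28, Count = 6
Average = 28/6 = 4.67
= avg=4.67, min=3, max=7


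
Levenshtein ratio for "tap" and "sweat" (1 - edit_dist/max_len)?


Word 1: "tap" (length 3)
Word 2: "sweat" (length 5)
One optimal edit sequence:
  1. insert 's'  (+1)
  2. insert 'w'  (+1)
  3. substitute 't' -> 'e'  (+1)
  4. keep 'a'
  5. substitute 'p' -> 't'  (+1)
Edit distance = 4
Max length = max(3, 5) = 5
Similarity = 1 - 4/5
= 0.2000


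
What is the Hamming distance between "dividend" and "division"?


Comparing character by character (same length = 8):
  Pos 0: 'd' vs 'd' =
  Pos 1: 'i' vs 'i' =
  Pos 2: 'v' vs 'v' =
  Pos 3: 'i' vs 'i' =
  Pos 4: 'd' vs 's' !=
  Pos 5: 'e' vs 'i' !=
  Pos 6: 'n' vs 'o' !=
  Pos 7: 'd' vs 'n' !=
Hamming distance = 4


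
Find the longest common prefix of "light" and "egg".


Word 1: "light"
Word 2: "egg"
Comparing from start:
  Pos 0: 'l' != 'e' (stop)
LCP = "" (length 0)


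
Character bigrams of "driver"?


Word: "driver" (length 6)
Number of bigrams = 6 - 2 + 1 = 5
  Position 0: "dr"
  Position 1: "ri"
  Position 2: "iv"
  Position 3: "ve"
  Position 4: "er"
Bigrams = "dr", "ri", "iv", "ve", "er"


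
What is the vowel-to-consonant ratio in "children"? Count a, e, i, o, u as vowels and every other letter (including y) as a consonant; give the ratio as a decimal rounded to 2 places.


Word: "children"
Vowels (a,e,i,o,u): 2
Consonants: 6
Ratio = 2/6
= 0.33


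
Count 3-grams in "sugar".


Word: "sugar" (length 5)
Number of 3-grams = length - 3 + 1 = 5 - 3 + 1
= 3


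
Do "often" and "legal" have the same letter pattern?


Pattern of "often": [0, 1, 2, 3, 4]
Pattern of "legal": [0, 1, 2, 3, 0]
Patterns do not match
Same pattern = No


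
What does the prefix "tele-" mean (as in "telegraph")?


Prefix: tele-
Example: telegraph = tele- + graph
Meaning = distant


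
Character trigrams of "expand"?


Word: "expand" (length 6)
Number of trigrams = 6 - 3 + 1 = 4
  Position 0: "exp"
  Position 1: "xpa"
  Position 2: "pan"
  Position 3: "and"
Trigrams = "exp", "xpa", "pan", "and"


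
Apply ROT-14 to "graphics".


Word: "graphics"
Shift: 14
Each letter → (letter + shift) mod 26:
  'g' (6) + 14 = 20 → 'u'
  'r' (17) + 14 = 5 → 'f'
  'a' (0) + 14 = 14 → 'o'
  'p' (15) + 14 = 3 → 'd'
  'h' (7) + 14 = 21 → 'v'
  'i' (8) + 14 = 22 → 'w'
  'c' (2) + 14 = 16 → 'q'
  's' (18) + 14 = 6 → 'g'
Result = "ufodvwqg"


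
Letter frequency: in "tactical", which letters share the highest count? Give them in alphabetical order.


Word: "tactical"
Letter counts:
  'a': 2
  'c': 2
  'i': 1
  'l': 1
  't': 2
Maximum count = 2
Most frequent = 'a', 'c', 't' (2 times each)


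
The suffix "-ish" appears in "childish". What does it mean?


Suffix: -ish
Example: childish = child + -ish
Meaning = somewhat / having the qualities of


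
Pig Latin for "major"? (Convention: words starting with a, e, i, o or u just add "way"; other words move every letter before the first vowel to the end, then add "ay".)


Word: "major"
Starts with consonant(s) → move to end, add 'ay'
Consonant cluster: "m"
Pig Latin = "ajormay"


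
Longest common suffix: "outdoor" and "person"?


Word 1: "outdoor"
Word 2: "person"
Comparing from end:
  Pos -1: 'r' != 'n' (stop)
LCS = "" (length 0)


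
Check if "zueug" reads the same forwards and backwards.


Word: "zueug"
Reversed: "gueuz"
Forward == Backward? zueug != gueuz
Palindrome = No


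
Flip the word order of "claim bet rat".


Original: "claim bet rat"
Words (1..n): claim | bet | rat
Reversed (n..1): rat | bet | claim
Result = "rat bet claim"


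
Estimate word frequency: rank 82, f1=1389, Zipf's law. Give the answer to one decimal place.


Zipf's law: f(r) = f(1) / r
f(1) = 1389
f(82) = 1389 / 82
= 16.9 occurrences


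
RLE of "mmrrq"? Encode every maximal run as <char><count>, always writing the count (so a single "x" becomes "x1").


String: "mmrrq"
Scanning for consecutive runs:
  'm' x 2
  'r' x 2
  'q' x 1
RLE = "m2r2q1"


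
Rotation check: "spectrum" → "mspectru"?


Word: "spectrum", Candidate: "mspectru"
Method: check if candidate is substring of word+word
"spectrumspectrum" contains "mspectru"? Yes
Is rotation = Yes


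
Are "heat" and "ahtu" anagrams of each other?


Word 1: "heat" → sorted: aeht
Word 2: "ahtu" → sorted: ahtu
Same letters? aeht != ahtu
Anagram = No


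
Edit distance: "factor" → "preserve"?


Word 1: "factor" (length 6)
Word 2: "preserve" (length 8)
One optimal edit sequence (insert/delete/substitute each cost 1):
  1. substitute 'f' -> 'p'  (+1)
  2. substitute 'a' -> 'r'  (+1)
  3. substitute 'c' -> 'e'  (+1)
  4. substitute 't' -> 's'  (+1)
  5. substitute 'o' -> 'e'  (+1)
  6. keep 'r'
  7. insert 'v'  (+1)
  8. insert 'e'  (+1)
Total edit operations: 7
Edit distance = 7


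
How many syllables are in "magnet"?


Word: "magnet"
Syllable breakdown: mag · net
Counting: 2 parts
= 2 syllables


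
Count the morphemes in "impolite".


Word: "impolite"
Morphemes: im- | polite
Each morpheme carries meaning
= 2 morphemes


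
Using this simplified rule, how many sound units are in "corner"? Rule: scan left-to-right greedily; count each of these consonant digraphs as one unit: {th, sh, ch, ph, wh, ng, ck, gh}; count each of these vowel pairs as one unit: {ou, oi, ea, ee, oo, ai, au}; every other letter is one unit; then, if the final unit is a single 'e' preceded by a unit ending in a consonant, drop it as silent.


Word: "corner" (6 letters)
Left-to-right scan:
  1. 'c' (letter)
  2. 'o' (letter)
  3. 'r' (letter)
  4. 'n' (letter)
  5. 'e' (letter)
  6. 'r' (letter)
Units from scan: 6
Sound units = 6 units


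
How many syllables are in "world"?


Word: "world"
Syllable breakdown: world
Counting: 1 part
= 1 syllable


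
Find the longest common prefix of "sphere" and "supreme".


Word 1: "sphere"
Word 2: "supreme"
Comparing from start:
  Pos 0: 's' == 's'
  Pos 1: 'p' != 'u' (stop)
LCP = "s" (length 1)


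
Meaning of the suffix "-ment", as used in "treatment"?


Suffix: -ment
As in: treatment -> treat + -ment
Meaning = result of action


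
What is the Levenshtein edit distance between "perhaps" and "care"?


Word 1: "perhaps" (length 7)
Word 2: "care" (length 4)
One optimal edit sequence (insert/delete/substitute each cost 1):
  1. delete 'p'  (+1)
  2. delete 'e'  (+1)
  3. delete 'r'  (+1)
  4. substitute 'h' -> 'c'  (+1)
  5. keep 'a'
  6. substitute 'p' -> 'r'  (+1)
  7. substitute 's' -> 'e'  (+1)
Total edit operations: 6
Edit distance = 6


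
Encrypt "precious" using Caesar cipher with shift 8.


Word: "precious"
Shift: 8
Each letter → (letter + shift) mod 26:
  'p' (15) + 8 = 23 → 'x'
  'r' (17) + 8 = 25 → 'z'
  'e' (4) + 8 = 12 → 'm'
  'c' (2) + 8 = 10 → 'k'
  'i' (8) + 8 = 16 → 'q'
  'o' (14) + 8 = 22 → 'w'
  'u' (20) + 8 = 2 → 'c'
  's' (18) + 8 = 0 → 'a'
Result = "xzmkqwca"


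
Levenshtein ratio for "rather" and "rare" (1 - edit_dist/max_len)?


Word 1: "rather" (length 6)
Word 2: "rare" (length 4)
One optimal edit sequence:
  1. keep 'r'
  2. keep 'a'
  3. delete 't'  (+1)
  4. substitute 'h' -> 'r'  (+1)
  5. keep 'e'
  6. delete 'r'  (+1)
Edit distance = 3
Max length = max(6, 4) = 6
Similarity = 1 - 3/6
= 0.5000


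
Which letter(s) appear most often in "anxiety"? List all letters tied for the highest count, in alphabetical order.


Word: "anxiety"
Letter counts:
  'a': 1
  'e': 1
  'i': 1
  'n': 1
  't': 1
  'x': 1
  'y': 1
Maximum count = 1
Most frequent = 'a', 'e', 'i', 'n', 't', 'x', 'y' (1 time each)


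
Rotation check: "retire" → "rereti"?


Word: "retire", Candidate: "rereti"
Method: check if candidate is substring of word+word
"retireretire" contains "rereti"? Yes
Is rotation = Yes


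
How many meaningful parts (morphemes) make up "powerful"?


Word: "powerful"
Morphemes: power | -ful
Each morpheme carries meaning
= 2 morphemes


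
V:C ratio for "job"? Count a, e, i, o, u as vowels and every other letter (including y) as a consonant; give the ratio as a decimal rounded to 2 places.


Word: "job"
Vowels (a,e,i,o,u): 1
Consonants: 2
Ratio = 1/2
= 0.50


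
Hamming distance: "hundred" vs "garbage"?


Comparing character by character (same length = 7):
  Pos 0: 'h' vs 'g' !=
  Pos 1: 'u' vs 'a' !=
  Pos 2: 'n' vs 'r' !=
  Pos 3: 'd' vs 'b' !=
  Pos 4: 'r' vs 'a' !=
  Pos 5: 'e' vs 'g' !=
  Pos 6: 'd' vs 'e' !=
Hamming distance = 7


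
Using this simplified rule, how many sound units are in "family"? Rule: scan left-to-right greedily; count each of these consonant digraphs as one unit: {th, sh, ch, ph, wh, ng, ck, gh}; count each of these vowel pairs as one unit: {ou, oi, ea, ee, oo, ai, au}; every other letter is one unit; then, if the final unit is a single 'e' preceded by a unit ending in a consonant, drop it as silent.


Word: "family" (6 letters)
Left-to-right scan:
  [1] 'f' (letter)
  [2] 'a' (letter)
  [3] 'm' (letter)
  [4] 'i' (letter)
  [5] 'l' (letter)
  [6] 'y' (letter)
Units from scan: 6
Sound units = 6 units


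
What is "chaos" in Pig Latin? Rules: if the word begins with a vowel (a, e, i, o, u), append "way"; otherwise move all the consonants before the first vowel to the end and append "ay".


Word: "chaos"
Starts with consonant(s) → move to end, add 'ay'
Consonant cluster: "ch"
Pig Latin = "aoschay"


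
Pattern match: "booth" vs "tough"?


Pattern of "booth": [0, 1, 1, 2, 3]
Pattern of "tough": [0, 1, 2, 3, 4]
Patterns do not match
Same pattern = No


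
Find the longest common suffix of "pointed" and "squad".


Word 1: "pointed"
Word 2: "squad"
Comparing from end:
  Pos -1: 'd' == 'd'
  Pos -2: 'e' != 'a' (stop)
LCS = "d" (length 1)


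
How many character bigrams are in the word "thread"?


Word: "thread" (length 6)
Number of 2-grams = length - 2 + 1 = 6 - 2 + 1
= 5


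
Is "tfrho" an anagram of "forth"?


Word 1: "forth" → sorted: fhort
Word 2: "tfrho" → sorted: fhort
Same letters? fhort == fhort
Anagram = Yes


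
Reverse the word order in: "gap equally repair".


Original: "gap equally repair"
Words (1..n): gap | equally | repair
Reversed (n..1): repair | equally | gap
Result = "repair equally gap"


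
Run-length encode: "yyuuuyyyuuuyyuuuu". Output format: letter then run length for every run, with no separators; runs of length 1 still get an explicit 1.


String: "yyuuuyyyuuuyyuuuu"
Scanning for consecutive runs:
  'y' x 2
  'u' x 3
  'y' x 3
  'u' x 3
  'y' x 2
  'u' x 4
RLE = "y2u3y3u3y2u4"


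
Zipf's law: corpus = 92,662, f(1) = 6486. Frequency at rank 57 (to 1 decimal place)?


Zipf's law: f(r) = f(1) / r
f(1) = 6486
f(57) = 6486 / 57
= 113.8 occurrences


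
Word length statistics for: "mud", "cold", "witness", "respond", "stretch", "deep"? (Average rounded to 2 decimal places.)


Lengths: "mud"=3, "cold"=4, "witness"=7, "respond"=7, "stretch"=7, "deep"=4
Sum = 32, Count = 6
Average = 32/6 = 5.33
= avg=5.33, min=3, max=7


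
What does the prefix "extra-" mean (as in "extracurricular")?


Prefix: extra-
Example: extracurricular = extra- + curricular
Meaning = beyond


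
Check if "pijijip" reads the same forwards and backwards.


Word: "pijijip"
Reversed: "pijijip"
Forward == Backward? pijijip == pijijip
Palindrome = Yes


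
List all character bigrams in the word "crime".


Word: "crime" (length 5)
Number of bigrams = 5 - 2 + 1 = 4
  Position 0: "cr"
  Position 1: "ri"
  Position 2: "im"
  Position 3: "me"
Bigrams = "cr", "ri", "im", "me"


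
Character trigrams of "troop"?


Word: "troop" (length 5)
Number of trigrams = 5 - 3 + 1 = 3
  Position 0: "tro"
  Position 1: "roo"
  Position 2: "oop"
Trigrams = "tro", "roo", "oop"


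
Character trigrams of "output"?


Word: "output" (length 6)
Number of trigrams = 6 - 3 + 1 = 4
  Position 0: "out"
  Position 1: "utp"
  Position 2: "tpu"
  Position 3: "put"
Trigrams = "out", "utp", "tpu", "put"


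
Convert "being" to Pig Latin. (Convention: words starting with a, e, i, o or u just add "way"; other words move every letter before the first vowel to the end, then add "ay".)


Word: "being"
Starts with consonant(s) → move to end, add 'ay'
Consonant cluster: "b"
Pig Latin = "eingbay"


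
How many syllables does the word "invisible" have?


Word: "invisible"
Syllable breakdown: in | vis | i | ble
Counting: 4 parts
= 4 syllables


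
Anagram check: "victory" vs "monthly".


Word 1: "victory" → sorted: ciortvy
Word 2: "monthly" → sorted: hlmnoty
Same letters? ciortvy != hlmnoty
Anagram = No


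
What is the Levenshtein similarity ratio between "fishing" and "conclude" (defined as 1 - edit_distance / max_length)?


Word 1: "fishing" (length 7)
Word 2: "conclude" (length 8)
One optimal edit sequence:
  1. insert 'c'  (+1)
  2. substitute 'f' -> 'o'  (+1)
  3. substitute 'i' -> 'n'  (+1)
  4. substitute 's' -> 'c'  (+1)
  5. substitute 'h' -> 'l'  (+1)
  6. substitute 'i' -> 'u'  (+1)
  7. substitute 'n' -> 'd'  (+1)
  8. substitute 'g' -> 'e'  (+1)
Edit distance = 8
Max length = max(7, 8) = 8
Similarity = 1 - 8/8
= 0.0000


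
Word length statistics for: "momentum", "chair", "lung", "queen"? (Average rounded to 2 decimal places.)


Lengths: "momentum"=8, "chair"=5, "lung"=4, "queen"=5
Sum = 22, Count = 4
Average = 22/4 = 5.50
= avg=5.50, min=4, max=8


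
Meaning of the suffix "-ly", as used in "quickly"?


Suffix: -ly
Example: quickly = quick + -ly
Meaning = in a manner


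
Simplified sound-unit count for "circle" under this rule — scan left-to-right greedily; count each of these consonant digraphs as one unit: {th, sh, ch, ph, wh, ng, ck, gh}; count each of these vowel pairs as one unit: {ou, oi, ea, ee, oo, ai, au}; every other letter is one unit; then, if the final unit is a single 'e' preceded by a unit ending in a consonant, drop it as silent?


Word: "circle" (6 letters)
Left-to-right scan:
  (1) 'c' (letter)
  (2) 'i' (letter)
  (3) 'r' (letter)
  (4) 'c' (letter)
  (5) 'l' (letter)
  (6) 'e' (letter)
Units from scan: 6
Final unit is 'e' after a consonant -> drop as silent (-1)
Sound units = 5 units


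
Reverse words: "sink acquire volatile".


Original: "sink acquire volatile"
Words (1..n): sink | acquire | volatile
Reversed (n..1): volatile | acquire | sink
Result = "volatile acquire sink"


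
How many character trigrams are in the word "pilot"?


Word: "pilot" (length 5)
Number of 3-grams = length - 3 + 1 = 5 - 3 + 1
= 3


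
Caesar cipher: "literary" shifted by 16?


Word: "literary"
Shift: 16
Each letter → (letter + shift) mod 26:
  'l' (11) + 16 = 1 → 'b'
  'i' (8) + 16 = 24 → 'y'
  't' (19) + 16 = 9 → 'j'
  'e' (4) + 16 = 20 → 'u'
  'r' (17) + 16 = 7 → 'h'
  'a' (0) + 16 = 16 → 'q'
  'r' (17) + 16 = 7 → 'h'
  'y' (24) + 16 = 14 → 'o'
Result = "byjuhqho"


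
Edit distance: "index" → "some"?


Word 1: "index" (length 5)
Word 2: "some" (length 4)
One optimal edit sequence (insert/delete/substitute each cost 1):
  1. substitute 'i' -> 's'  (+1)
  2. substitute 'n' -> 'o'  (+1)
  3. substitute 'd' -> 'm'  (+1)
  4. keep 'e'
  5. delete 'x'  (+1)
Total edit operations: 4
Edit distance = 4


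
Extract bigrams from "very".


Word: "very" (length 4)
Number of bigrams = 4 - 2 + 1 = 3
  Position 0: "ve"
  Position 1: "er"
  Position 2: "ry"
Bigrams = "ve", "er", "ry"


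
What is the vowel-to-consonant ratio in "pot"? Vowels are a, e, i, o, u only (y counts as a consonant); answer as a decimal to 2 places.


Word: "pot"
Vowels (a,e,i,o,u): 1
Consonants: 2
Ratio = 1/2
= 0.50


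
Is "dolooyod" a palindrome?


Word: "dolooyod"
Reversed: "doyoolod"
Forward == Backward? dolooyod != doyoolod
Palindrome = No


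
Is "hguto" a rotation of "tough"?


Word: "tough", Candidate: "hguto"
Method: check if candidate is substring of word+word
"toughtough" contains "hguto"? No
Is rotation = No


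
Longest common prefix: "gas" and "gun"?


Word 1: "gas"
Word 2: "gun"
Comparing from start:
  Pos 0: 'g' == 'g'
  Pos 1: 'a' != 'u' (stop)
LCP = "g" (length 1)


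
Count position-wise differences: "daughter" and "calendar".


Comparing character by character (same length = 8):
  Pos 0: 'd' vs 'c' !=
  Pos 1: 'a' vs 'a' =
  Pos 2: 'u' vs 'l' !=
  Pos 3: 'g' vs 'e' !=
  Pos 4: 'h' vs 'n' !=
  Pos 5: 't' vs 'd' !=
  Pos 6: 'e' vs 'a' !=
  Pos 7: 'r' vs 'r' =
Hamming distance = 6


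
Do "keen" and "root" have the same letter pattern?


Pattern of "keen": [0, 1, 1, 2]
Pattern of "root": [0, 1, 1, 2]
Patterns match
Same pattern = Yes


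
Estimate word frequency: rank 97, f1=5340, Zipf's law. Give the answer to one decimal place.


Zipf's law: f(r) = f(1) / r
f(1) = 5340
f(97) = 5340 / 97
= 55.1 occurrences


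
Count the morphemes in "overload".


Word: "overload"
Morphemes: over- / load
Each morpheme carries meaning
= 2 morphemes


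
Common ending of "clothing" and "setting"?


Word 1: "clothing"
Word 2: "setting"
Comparing from end:
  Pos -1: 'g' == 'g'
  Pos -2: 'n' == 'n'
  Pos -3: 'i' == 'i'
  Pos -4: 'h' != 't' (stop)
LCS = "ing" (length 3)


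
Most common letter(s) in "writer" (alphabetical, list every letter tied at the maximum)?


Word: "writer"
Letter counts:
  'e': 1
  'i': 1
  'r': 2
  't': 1
  'w': 1
Maximum count = 2
Most frequent = 'r' (2 times each)


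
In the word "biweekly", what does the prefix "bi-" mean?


Prefix: bi-
As in: biweekly -> bi- + weekly
Meaning = two


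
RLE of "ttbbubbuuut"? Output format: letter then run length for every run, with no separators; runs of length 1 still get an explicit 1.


String: "ttbbubbuuut"
Scanning for consecutive runs:
  't' x 2
  'b' x 2
  'u' x 1
  'b' x 2
  'u' x 3
  't' x 1
RLE = "t2b2u1b2u3t1"


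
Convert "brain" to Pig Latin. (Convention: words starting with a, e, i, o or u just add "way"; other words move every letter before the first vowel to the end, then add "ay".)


Word: "brain"
Starts with consonant(s) → move to end, add 'ay'
Consonant cluster: "br"
Pig Latin = "ainbray"


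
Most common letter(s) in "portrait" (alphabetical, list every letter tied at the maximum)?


Word: "portrait"
Letter counts:
  'a': 1
  'i': 1
  'o': 1
  'p': 1
  'r': 2
  't': 2
Maximum count = 2
Most frequent = 'r', 't' (2 times each)


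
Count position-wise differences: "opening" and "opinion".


Comparing character by character (same length = 7):
  Pos 0: 'o' vs 'o' =
  Pos 1: 'p' vs 'p' =
  Pos 2: 'e' vs 'i' !=
  Pos 3: 'n' vs 'n' =
  Pos 4: 'i' vs 'i' =
  Pos 5: 'n' vs 'o' !=
  Pos 6: 'g' vs 'n' !=
Hamming distance = 3


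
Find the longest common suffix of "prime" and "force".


Word 1: "prime"
Word 2: "force"
Comparing from end:
  Pos -1: 'e' == 'e'
  Pos -2: 'm' != 'c' (stop)
LCS = "e" (length 1)


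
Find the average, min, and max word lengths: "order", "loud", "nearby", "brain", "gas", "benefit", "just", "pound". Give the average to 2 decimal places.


Lengths: "order"=5, "loud"=4, "nearby"=6, "brain"=5, "gas"=3, "benefit"=7, "just"=4, "pound"=5
Sum = 39, Count = 8
Average = 39/8 = 4.88
= avg=4.88, min=3, max=7


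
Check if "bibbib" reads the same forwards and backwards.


Word: "bibbib"
Reversed: "bibbib"
Forward == Backward? bibbib == bibbib
Palindrome = Yes


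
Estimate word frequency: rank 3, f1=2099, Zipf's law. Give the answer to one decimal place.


Zipf's law: f(r) = f(1) / r
f(1) = 2099
f(3) = 2099 / 3
= 699.7 occurrences


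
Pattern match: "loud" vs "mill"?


Pattern of "loud": [0, 1, 2, 3]
Pattern of "mill": [0, 1, 2, 2]
Patterns do not match
Same pattern = No


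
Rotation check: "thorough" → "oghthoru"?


Word: "thorough", Candidate: "oghthoru"
Method: check if candidate is substring of word+word
"thoroughthorough" contains "oghthoru"? No
Is rotation = No


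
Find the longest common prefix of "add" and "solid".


Word 1: "add"
Word 2: "solid"
Comparing from start:
  Pos 0: 'a' != 's' (stop)
LCP = "" (length 0)


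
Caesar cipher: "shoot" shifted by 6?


Word: "shoot"
Shift: 6
Each letter → (letter + shift) mod 26:
  's' (18) + 6 = 24 → 'y'
  'h' (7) + 6 = 13 → 'n'
  'o' (14) + 6 = 20 → 'u'
  'o' (14) + 6 = 20 → 'u'
  't' (19) + 6 = 25 → 'z'
Result = "ynuuz"


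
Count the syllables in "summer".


Word: "summer"
Syllable breakdown: sum-mer
Counting: 2 parts
= 2 syllables


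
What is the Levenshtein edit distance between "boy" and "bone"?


Word 1: "boy" (length 3)
Word 2: "bone" (length 4)
One optimal edit sequence (insert/delete/substitute each cost 1):
  1. keep 'b'
  2. keep 'o'
  3. insert 'n'  (+1)
  4. substitute 'y' -> 'e'  (+1)
Total edit operations: 2
Edit distance = 2


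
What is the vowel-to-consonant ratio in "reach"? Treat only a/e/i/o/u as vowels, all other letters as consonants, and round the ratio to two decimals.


Word: "reach"
Vowels (a,e,i,o,u): 2
Consonants: 3
Ratio = 2/3
= 0.67


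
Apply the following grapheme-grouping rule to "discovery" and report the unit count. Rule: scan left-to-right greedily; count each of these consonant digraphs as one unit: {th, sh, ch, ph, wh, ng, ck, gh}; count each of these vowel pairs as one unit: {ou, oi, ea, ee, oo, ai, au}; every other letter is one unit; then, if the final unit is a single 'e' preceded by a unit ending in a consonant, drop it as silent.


Word: "discovery" (9 letters)
Left-to-right scan:
  1. 'd' (letter)
  2. 'i' (letter)
  3. 's' (letter)
  4. 'c' (letter)
  5. 'o' (letter)
  6. 'v' (letter)
  7. 'e' (letter)
  8. 'r' (letter)
  9. 'y' (letter)
Units from scan: 9
Sound units = 9 units


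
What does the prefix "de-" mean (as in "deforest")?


Prefix: de-
Example: deforest = de- + forest
Meaning = remove / reverse


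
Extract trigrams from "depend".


Word: "depend" (length 6)
Number of trigrams = 6 - 3 + 1 = 4
  Position 0: "dep"
  Position 1: "epe"
  Position 2: "pen"
  Position 3: "end"
Trigrams = "dep", "epe", "pen", "end"


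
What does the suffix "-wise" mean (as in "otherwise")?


Suffix: -wise
Example: otherwise = other + -wise
Meaning = in the manner of


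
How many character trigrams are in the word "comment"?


Word: "comment" (length 7)
Number of 3-grams = length - 3 + 1 = 7 - 3 + 1
= 5


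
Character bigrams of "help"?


Word: "help" (length 4)
Number of bigrams = 4 - 2 + 1 = 3
  Position 0: "he"
  Position 1: "el"
  Position 2: "lp"
Bigrams = "he", "el", "lp"


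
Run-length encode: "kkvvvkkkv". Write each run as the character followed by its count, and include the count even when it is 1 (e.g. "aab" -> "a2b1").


String: "kkvvvkkkv"
Scanning for consecutive runs:
  'k' x 2
  'v' x 3
  'k' x 3
  'v' x 1
RLE = "k2v3k3v1"


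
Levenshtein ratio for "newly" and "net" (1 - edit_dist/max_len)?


Word 1: "newly" (length 5)
Word 2: "net" (length 3)
One optimal edit sequence:
  1. keep 'n'
  2. keep 'e'
  3. delete 'w'  (+1)
  4. delete 'l'  (+1)
  5. substitute 'y' -> 't'  (+1)
Edit distance = 3
Max length = max(5, 3) = 5
Similarity = 1 - 3/5
= 0.4000


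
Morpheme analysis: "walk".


Word: "walk"
Morphemes: walk
Each morpheme carries meaning
= 1 morpheme


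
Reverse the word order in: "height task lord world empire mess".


Original: "height task lord world empire mess"
Words (1..n): height | task | lord | world | empire | mess
Reversed (n..1): mess | empire | world | lord | task | height
Result = "mess empire world lord task height"


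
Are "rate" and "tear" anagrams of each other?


Word 1: "rate" → sorted: aert
Word 2: "tear" → sorted: aert
Same letters? aert == aert
Anagram = Yes


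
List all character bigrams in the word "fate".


Word: "fate" (length 4)
Number of bigrams = 4 - 2 + 1 = 3
  Position 0: "fa"
  Position 1: "at"
  Position 2: "te"
Bigrams = "fa", "at", "te"


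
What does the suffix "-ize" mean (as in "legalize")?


Suffix: -ize
As in: legalize -> legal + -ize
Meaning = to make


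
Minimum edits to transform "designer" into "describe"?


Word 1: "designer" (length 8)
Word 2: "describe" (length 8)
One optimal edit sequence (insert/delete/substitute each cost 1):
  1. keep 'd'
  2. keep 'e'
  3. keep 's'
  4. substitute 'i' -> 'c'  (+1)
  5. substitute 'g' -> 'r'  (+1)
  6. substitute 'n' -> 'i'  (+1)
  7. substitute 'e' -> 'b'  (+1)
  8. substitute 'r' -> 'e'  (+1)
Total edit operations: 5
Edit distance = 5


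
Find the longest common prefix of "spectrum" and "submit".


Word 1: "spectrum"
Word 2: "submit"
Comparing from start:
  Pos 0: 's' == 's'
  Pos 1: 'p' != 'u' (stop)
LCP = "s" (length 1)


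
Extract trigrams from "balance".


Word: "balance" (length 7)
Number of trigrams = 7 - 3 + 1 = 5
  Position 0: "bal"
  Position 1: "ala"
  Position 2: "lan"
  Position 3: "anc"
  Position 4: "nce"
Trigrams = "bal", "ala", "lan", "anc", "nce"


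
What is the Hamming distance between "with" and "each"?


Comparing character by character (same length = 4):
  Pos 0: 'w' vs 'e' !=
  Pos 1: 'i' vs 'a' !=
  Pos 2: 't' vs 'c' !=
  Pos 3: 'h' vs 'h' =
Hamming distance = 3


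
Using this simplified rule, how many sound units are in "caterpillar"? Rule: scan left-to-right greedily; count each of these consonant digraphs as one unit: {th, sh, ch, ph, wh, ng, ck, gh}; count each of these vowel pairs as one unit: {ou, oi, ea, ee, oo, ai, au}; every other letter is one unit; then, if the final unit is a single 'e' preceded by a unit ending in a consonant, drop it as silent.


Word: "caterpillar" (11 letters)
Left-to-right scan:
  (1) 'c' (letter)
  (2) 'a' (letter)
  (3) 't' (letter)
  (4) 'e' (letter)
  (5) 'r' (letter)
  (6) 'p' (letter)
  (7) 'i' (letter)
  (8) 'l' (letter)
  (9) 'l' (letter)
  (10) 'a' (letter)
  (11) 'r' (letter)
Units from scan: 11
Sound units = 11 units


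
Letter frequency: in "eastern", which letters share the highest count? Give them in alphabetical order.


Word: "eastern"
Letter counts:
  'a': 1
  'e': 2
  'n': 1
  'r': 1
  's': 1
  't': 1
Maximum count = 2
Most frequent = 'e' (2 times each)


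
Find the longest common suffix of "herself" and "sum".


Word 1: "herself"
Word 2: "sum"
Comparing from end:
  Pos -1: 'f' != 'm' (stop)
LCS = "" (length 0)


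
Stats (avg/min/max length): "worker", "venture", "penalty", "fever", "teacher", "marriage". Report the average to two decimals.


Lengths: "worker"=6, "venture"=7, "penalty"=7, "fever"=5, "teacher"=7, "marriage"=8
Sum = 40, Count = 6
Average = 40/6 = 6.67
= avg=6.67, min=5, max=8


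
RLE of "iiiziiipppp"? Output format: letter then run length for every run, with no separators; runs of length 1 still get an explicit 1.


String: "iiiziiipppp"
Scanning for consecutive runs:
  'i' x 3
  'z' x 1
  'i' x 3
  'p' x 4
RLE = "i3z1i3p4"


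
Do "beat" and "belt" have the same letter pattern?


Pattern of "beat": [0, 1, 2, 3]
Pattern of "belt": [0, 1, 2, 3]
Patterns match
Same pattern = Yes


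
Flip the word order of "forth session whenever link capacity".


Original: "forth session whenever link capacity"
Words (1..n): forth | session | whenever | link | capacity
Reversed (n..1): capacity | link | whenever | session | forth
Result = "capacity link whenever session forth"


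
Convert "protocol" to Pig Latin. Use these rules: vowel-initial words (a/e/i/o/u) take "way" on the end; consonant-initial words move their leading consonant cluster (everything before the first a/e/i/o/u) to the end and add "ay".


Word: "protocol"
Starts with consonant(s) → move to end, add 'ay'
Consonant cluster: "pr"
Pig Latin = "otocolpray"


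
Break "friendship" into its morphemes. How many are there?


Word: "friendship"
Morphemes: friend | -ship
Each morpheme carries meaning
= 2 morphemes


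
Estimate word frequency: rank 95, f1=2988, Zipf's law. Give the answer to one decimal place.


Zipf's law: f(r) = f(1) / r
f(1) = 2988
f(95) = 2988 / 95
= 31.5 occurrences


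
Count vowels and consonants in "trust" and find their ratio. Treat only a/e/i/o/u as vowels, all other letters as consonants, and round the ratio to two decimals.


Word: "trust"
Vowels (a,e,i,o,u): 1
Consonants: 4
Ratio = 1/4
= 0.25


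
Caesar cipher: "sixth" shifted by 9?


Word: "sixth"
Shift: 9
Each letter → (letter + shift) mod 26:
  's' (18) + 9 = 1 → 'b'
  'i' (8) + 9 = 17 → 'r'
  'x' (23) + 9 = 6 → 'g'
  't' (19) + 9 = 2 → 'c'
  'h' (7) + 9 = 16 → 'q'
Result = "brgcq"


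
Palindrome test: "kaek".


Word: "kaek"
Reversed: "keak"
Forward == Backward? kaek != keak
Palindrome = No


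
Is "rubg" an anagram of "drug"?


Word 1: "drug" → sorted: dgru
Word 2: "rubg" → sorted: bgru
Same letters? dgru != bgru
Anagram = No


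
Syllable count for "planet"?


Word: "planet"
Syllable breakdown: plan / et
Counting: 2 parts
= 2 syllables


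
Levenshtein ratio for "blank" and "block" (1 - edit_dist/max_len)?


Word 1: "blank" (length 5)
Word 2: "block" (length 5)
One optimal edit sequence:
  1. keep 'b'
  2. keep 'l'
  3. substitute 'a' -> 'o'  (+1)
  4. substitute 'n' -> 'c'  (+1)
  5. keep 'k'
Edit distance = 2
Max length = max(5, 5) = 5
Similarity = 1 - 2/5
= 0.6000


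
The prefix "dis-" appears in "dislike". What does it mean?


Prefix: dis-
Example: dislike (dis- + like)
Meaning = not / opposite


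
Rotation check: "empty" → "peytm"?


Word: "empty", Candidate: "peytm"
Method: check if candidate is substring of word+word
"emptyempty" contains "peytm"? No
Is rotation = No


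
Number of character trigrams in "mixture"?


Word: "mixture" (length 7)
Number of 3-grams = length - 3 + 1 = 7 - 3 + 1
= 5


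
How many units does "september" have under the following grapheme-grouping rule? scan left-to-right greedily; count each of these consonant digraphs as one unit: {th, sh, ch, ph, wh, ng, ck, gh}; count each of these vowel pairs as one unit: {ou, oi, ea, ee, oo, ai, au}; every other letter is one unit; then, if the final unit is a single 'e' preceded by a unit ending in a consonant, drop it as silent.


Word: "september" (9 letters)
Left-to-right scan:
  1. 's' (letter)
  2. 'e' (letter)
  3. 'p' (letter)
  4. 't' (letter)
  5. 'e' (letter)
  6. 'm' (letter)
  7. 'b' (letter)
  8. 'e' (letter)
  9. 'r' (letter)
Units from scan: 9
Sound units = 9 units


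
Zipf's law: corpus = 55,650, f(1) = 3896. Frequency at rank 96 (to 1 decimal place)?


Zipf's law: f(r) = f(1) / r
f(1) = 3896
f(96) = 3896 / 96
= 40.6 occurrences


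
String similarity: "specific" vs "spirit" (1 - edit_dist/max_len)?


Word 1: "specific" (length 8)
Word 2: "spirit" (length 6)
One optimal edit sequence:
  1. keep 's'
  2. keep 'p'
  3. delete 'e'  (+1)
  4. delete 'c'  (+1)
  5. keep 'i'
  6. substitute 'f' -> 'r'  (+1)
  7. keep 'i'
  8. substitute 'c' -> 't'  (+1)
Edit distance = 4
Max length = max(8, 6) = 8
Similarity = 1 - 4/8
= 0.5000


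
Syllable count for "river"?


Word: "river"
Syllable breakdown: riv · er
Counting: 2 parts
= 2 syllables


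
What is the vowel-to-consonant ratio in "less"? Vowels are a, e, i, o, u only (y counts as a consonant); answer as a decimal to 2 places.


Word: "less"
Vowels (a,e,i,o,u): 1
Consonants: 3
Ratio = 1/3
= 0.33


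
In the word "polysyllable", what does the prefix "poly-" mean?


Prefix: poly-
Example: polysyllable (poly- + syllable)
Meaning = many


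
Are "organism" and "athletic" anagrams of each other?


Word 1: "organism" → sorted: agimnors
Word 2: "athletic" → sorted: acehiltt
Same letters? agimnors != acehiltt
Anagram = No


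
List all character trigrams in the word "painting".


Word: "painting" (length 8)
Number of trigrams = 8 - 3 + 1 = 6
  Position 0: "pai"
  Position 1: "ain"
  Position 2: "int"
  Position 3: "nti"
  Position 4: "tin"
  Position 5: "ing"
Trigrams = "pai", "ain", "int", "nti", "tin", "ing"


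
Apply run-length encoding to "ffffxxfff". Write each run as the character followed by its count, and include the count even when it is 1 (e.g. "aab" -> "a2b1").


String: "ffffxxfff"
Scanning for consecutive runs:
  'f' x 4
  'x' x 2
  'f' x 3
RLE = "f4x2f3"


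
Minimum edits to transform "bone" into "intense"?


Word 1: "bone" (length 4)
Word 2: "intense" (length 7)
One optimal edit sequence (insert/delete/substitute each cost 1):
  1. insert 'i'  (+1)
  2. insert 'n'  (+1)
  3. substitute 'b' -> 't'  (+1)
  4. substitute 'o' -> 'e'  (+1)
  5. keep 'n'
  6. insert 's'  (+1)
  7. keep 'e'
Total edit operations: 5
Edit distance = 5


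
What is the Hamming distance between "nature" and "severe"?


Comparing character by character (same length = 6):
  Pos 0: 'n' vs 's' !=
  Pos 1: 'a' vs 'e' !=
  Pos 2: 't' vs 'v' !=
  Pos 3: 'u' vs 'e' !=
  Pos 4: 'r' vs 'r' =
  Pos 5: 'e' vs 'e' =
Hamming distance = 4


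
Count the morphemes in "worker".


Word: "worker"
Morphemes: work + -er
Each morpheme carries meaning
= 2 morphemes


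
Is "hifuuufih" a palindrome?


Word: "hifuuufih"
Reversed: "hifuuufih"
Forward == Backward? hifuuufih == hifuuufih
Palindrome = Yes


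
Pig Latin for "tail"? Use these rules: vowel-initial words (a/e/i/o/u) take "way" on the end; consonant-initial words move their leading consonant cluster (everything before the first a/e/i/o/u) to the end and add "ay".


Word: "tail"
Starts with consonant(s) → move to end, add 'ay'
Consonant cluster: "t"
Pig Latin = "ailtay"


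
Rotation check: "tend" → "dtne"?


Word: "tend", Candidate: "dtne"
Method: check if candidate is substring of word+word
"tendtend" contains "dtne"? No
Is rotation = No


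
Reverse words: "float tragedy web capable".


Original: "float tragedy web capable"
Words (1..n): float | tragedy | web | capable
Reversed (n..1): capable | web | tragedy | float
Result = "capable web tragedy float"


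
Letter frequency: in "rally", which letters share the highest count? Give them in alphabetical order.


Word: "rally"
Letter counts:
  'a': 1
  'l': 2
  'r': 1
  'y': 1
Maximum count = 2
Most frequent = 'l' (2 times each)


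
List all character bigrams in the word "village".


Word: "village" (length 7)
Number of bigrams = 7 - 2 + 1 = 6
  Position 0: "vi"
  Position 1: "il"
  Position 2: "ll"
  Position 3: "la"
  Position 4: "ag"
  Position 5: "ge"
Bigrams = "vi", "il", "ll", "la", "ag", "ge"


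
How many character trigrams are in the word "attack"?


Word: "attack" (length 6)
Number of 3-grams = length - 3 + 1 = 6 - 3 + 1
= 4


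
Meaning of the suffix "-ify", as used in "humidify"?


Suffix: -ify
Example: humidify = humid + -ify
Meaning = to make


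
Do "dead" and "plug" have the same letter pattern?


Pattern of "dead": [0, 1, 2, 0]
Pattern of "plug": [0, 1, 2, 3]
Patterns do not match
Same pattern = No


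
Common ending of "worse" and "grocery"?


Word 1: "worse"
Word 2: "grocery"
Comparing from end:
  Pos -1: 'e' != 'y' (stop)
LCS = "" (length 0)


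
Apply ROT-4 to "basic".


Word: "basic"
Shift: 4
Each letter → (letter + shift) mod 26:
  'b' (1) + 4 = 5 → 'f'
  'a' (0) + 4 = 4 → 'e'
  's' (18) + 4 = 22 → 'w'
  'i' (8) + 4 = 12 → 'm'
  'c' (2) + 4 = 6 → 'g'
Result = "fewmg"


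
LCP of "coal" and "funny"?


Word 1: "coal"
Word 2: "funny"
Comparing from start:
  Pos 0: 'c' != 'f' (stop)
LCP = "" (length 0)


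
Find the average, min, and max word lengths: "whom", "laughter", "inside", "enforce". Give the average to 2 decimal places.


Lengths: "whom"=4, "laughter"=8, "inside"=6, "enforce"=7
Sum = 25, Count = 4
Average = 25/4 = 6.25
= avg=6.25, min=4, max=8


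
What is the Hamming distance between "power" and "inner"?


Comparing character by character (same length = 5):
  Pos 0: 'p' vs 'i' !=
  Pos 1: 'o' vs 'n' !=
  Pos 2: 'w' vs 'n' !=
  Pos 3: 'e' vs 'e' =
  Pos 4: 'r' vs 'r' =
Hamming distance = 3


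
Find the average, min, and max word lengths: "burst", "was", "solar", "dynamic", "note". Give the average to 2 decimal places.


Lengths: "burst"=5, "was"=3, "solar"=5, "dynamic"=7, "note"=4
Sum = 24, Count = 5
Average = 24/5 = 4.80
= avg=4.80, min=3, max=7


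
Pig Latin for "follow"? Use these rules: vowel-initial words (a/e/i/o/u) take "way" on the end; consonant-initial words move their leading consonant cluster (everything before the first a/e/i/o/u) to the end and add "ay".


Word: "follow"
Starts with consonant(s) → move to end, add 'ay'
Consonant cluster: "f"
Pig Latin = "ollowfay"


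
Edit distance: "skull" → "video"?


Word 1: "skull" (length 5)
Word 2: "video" (length 5)
One optimal edit sequence (insert/delete/substitute each cost 1):
  1. substitute 's' -> 'v'  (+1)
  2. substitute 'k' -> 'i'  (+1)
  3. substitute 'u' -> 'd'  (+1)
  4. substitute 'l' -> 'e'  (+1)
  5. substitute 'l' -> 'o'  (+1)
Total edit operations: 5
Edit distance = 5


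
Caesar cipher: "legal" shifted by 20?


Word: "legal"
Shift: 20
Each letter → (letter + shift) mod 26:
  'l' (11) + 20 = 5 → 'f'
  'e' (4) + 20 = 24 → 'y'
  'g' (6) + 20 = 0 → 'a'
  'a' (0) + 20 = 20 → 'u'
  'l' (11) + 20 = 5 → 'f'
Result = "fyauf"
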